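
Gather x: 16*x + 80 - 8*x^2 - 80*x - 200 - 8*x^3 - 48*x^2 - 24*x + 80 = -8*x^3 - 56*x^2 - 88*x - 40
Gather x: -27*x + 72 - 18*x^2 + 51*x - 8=-18*x^2 + 24*x + 64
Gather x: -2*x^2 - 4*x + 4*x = -2*x^2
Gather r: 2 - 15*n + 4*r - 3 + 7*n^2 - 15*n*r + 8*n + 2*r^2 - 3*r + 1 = 7*n^2 - 7*n + 2*r^2 + r*(1 - 15*n)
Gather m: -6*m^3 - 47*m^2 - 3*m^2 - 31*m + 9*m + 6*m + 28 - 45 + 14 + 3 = -6*m^3 - 50*m^2 - 16*m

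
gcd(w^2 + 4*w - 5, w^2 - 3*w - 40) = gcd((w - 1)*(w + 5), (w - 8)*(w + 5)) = w + 5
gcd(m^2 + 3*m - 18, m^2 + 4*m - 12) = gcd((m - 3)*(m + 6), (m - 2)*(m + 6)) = m + 6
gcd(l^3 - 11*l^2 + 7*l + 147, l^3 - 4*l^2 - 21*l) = l^2 - 4*l - 21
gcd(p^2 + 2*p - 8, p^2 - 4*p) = 1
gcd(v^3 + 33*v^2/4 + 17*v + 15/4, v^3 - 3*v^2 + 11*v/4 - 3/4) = 1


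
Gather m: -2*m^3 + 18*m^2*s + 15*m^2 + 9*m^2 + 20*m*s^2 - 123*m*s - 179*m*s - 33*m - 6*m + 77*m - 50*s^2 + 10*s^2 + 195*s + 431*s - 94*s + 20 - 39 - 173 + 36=-2*m^3 + m^2*(18*s + 24) + m*(20*s^2 - 302*s + 38) - 40*s^2 + 532*s - 156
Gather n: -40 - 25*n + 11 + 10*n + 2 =-15*n - 27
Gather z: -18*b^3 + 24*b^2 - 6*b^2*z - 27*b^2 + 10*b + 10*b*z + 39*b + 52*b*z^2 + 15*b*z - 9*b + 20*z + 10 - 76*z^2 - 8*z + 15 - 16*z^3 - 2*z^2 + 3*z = -18*b^3 - 3*b^2 + 40*b - 16*z^3 + z^2*(52*b - 78) + z*(-6*b^2 + 25*b + 15) + 25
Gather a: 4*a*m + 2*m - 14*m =4*a*m - 12*m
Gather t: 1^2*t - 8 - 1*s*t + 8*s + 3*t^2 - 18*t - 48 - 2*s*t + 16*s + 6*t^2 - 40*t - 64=24*s + 9*t^2 + t*(-3*s - 57) - 120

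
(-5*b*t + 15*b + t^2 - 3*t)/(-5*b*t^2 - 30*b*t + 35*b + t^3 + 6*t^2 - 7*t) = (t - 3)/(t^2 + 6*t - 7)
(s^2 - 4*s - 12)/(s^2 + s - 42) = (s + 2)/(s + 7)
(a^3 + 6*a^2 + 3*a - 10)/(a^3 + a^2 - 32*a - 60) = (a - 1)/(a - 6)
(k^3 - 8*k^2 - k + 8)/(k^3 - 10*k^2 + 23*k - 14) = (k^2 - 7*k - 8)/(k^2 - 9*k + 14)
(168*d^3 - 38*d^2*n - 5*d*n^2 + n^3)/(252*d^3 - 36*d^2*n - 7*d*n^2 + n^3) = (4*d - n)/(6*d - n)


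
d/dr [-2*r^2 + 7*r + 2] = 7 - 4*r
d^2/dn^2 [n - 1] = 0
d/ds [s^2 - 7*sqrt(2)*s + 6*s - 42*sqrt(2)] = 2*s - 7*sqrt(2) + 6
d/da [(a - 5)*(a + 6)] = 2*a + 1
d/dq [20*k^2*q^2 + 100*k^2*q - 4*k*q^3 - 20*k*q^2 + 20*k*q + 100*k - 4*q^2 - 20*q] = 40*k^2*q + 100*k^2 - 12*k*q^2 - 40*k*q + 20*k - 8*q - 20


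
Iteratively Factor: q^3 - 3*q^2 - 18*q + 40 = (q - 5)*(q^2 + 2*q - 8) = (q - 5)*(q - 2)*(q + 4)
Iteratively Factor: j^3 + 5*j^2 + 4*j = (j)*(j^2 + 5*j + 4) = j*(j + 4)*(j + 1)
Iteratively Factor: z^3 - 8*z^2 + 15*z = (z - 3)*(z^2 - 5*z) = (z - 5)*(z - 3)*(z)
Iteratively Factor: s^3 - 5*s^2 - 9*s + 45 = (s + 3)*(s^2 - 8*s + 15) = (s - 5)*(s + 3)*(s - 3)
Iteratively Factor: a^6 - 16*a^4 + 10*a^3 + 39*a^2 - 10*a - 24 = (a + 4)*(a^5 - 4*a^4 + 10*a^2 - a - 6) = (a - 3)*(a + 4)*(a^4 - a^3 - 3*a^2 + a + 2) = (a - 3)*(a - 2)*(a + 4)*(a^3 + a^2 - a - 1) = (a - 3)*(a - 2)*(a - 1)*(a + 4)*(a^2 + 2*a + 1) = (a - 3)*(a - 2)*(a - 1)*(a + 1)*(a + 4)*(a + 1)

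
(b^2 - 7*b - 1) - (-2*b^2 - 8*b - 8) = 3*b^2 + b + 7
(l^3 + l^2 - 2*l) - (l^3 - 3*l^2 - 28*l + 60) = 4*l^2 + 26*l - 60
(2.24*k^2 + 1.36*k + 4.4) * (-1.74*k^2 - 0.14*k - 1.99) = -3.8976*k^4 - 2.68*k^3 - 12.304*k^2 - 3.3224*k - 8.756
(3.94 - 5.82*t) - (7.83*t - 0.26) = 4.2 - 13.65*t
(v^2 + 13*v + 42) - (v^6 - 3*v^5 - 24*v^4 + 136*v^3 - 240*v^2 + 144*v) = -v^6 + 3*v^5 + 24*v^4 - 136*v^3 + 241*v^2 - 131*v + 42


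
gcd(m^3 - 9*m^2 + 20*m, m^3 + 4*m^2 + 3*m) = m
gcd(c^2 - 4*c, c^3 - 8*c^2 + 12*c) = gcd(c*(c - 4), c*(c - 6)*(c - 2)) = c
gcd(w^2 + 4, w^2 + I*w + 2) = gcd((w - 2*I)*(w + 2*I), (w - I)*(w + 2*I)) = w + 2*I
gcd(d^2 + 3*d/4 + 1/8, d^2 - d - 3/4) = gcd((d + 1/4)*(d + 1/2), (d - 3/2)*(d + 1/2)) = d + 1/2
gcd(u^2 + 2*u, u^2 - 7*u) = u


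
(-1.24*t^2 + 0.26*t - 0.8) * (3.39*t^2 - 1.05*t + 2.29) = -4.2036*t^4 + 2.1834*t^3 - 5.8246*t^2 + 1.4354*t - 1.832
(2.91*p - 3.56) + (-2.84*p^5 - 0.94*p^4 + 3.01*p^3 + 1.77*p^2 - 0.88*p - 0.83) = -2.84*p^5 - 0.94*p^4 + 3.01*p^3 + 1.77*p^2 + 2.03*p - 4.39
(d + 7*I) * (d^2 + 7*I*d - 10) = d^3 + 14*I*d^2 - 59*d - 70*I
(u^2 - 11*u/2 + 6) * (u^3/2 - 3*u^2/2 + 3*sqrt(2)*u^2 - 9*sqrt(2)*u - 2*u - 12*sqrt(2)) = u^5/2 - 17*u^4/4 + 3*sqrt(2)*u^4 - 51*sqrt(2)*u^3/2 + 37*u^3/4 + 2*u^2 + 111*sqrt(2)*u^2/2 - 12*u + 12*sqrt(2)*u - 72*sqrt(2)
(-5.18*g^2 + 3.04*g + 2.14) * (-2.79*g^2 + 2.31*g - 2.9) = 14.4522*g^4 - 20.4474*g^3 + 16.0738*g^2 - 3.8726*g - 6.206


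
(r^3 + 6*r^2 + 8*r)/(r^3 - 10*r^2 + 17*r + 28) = r*(r^2 + 6*r + 8)/(r^3 - 10*r^2 + 17*r + 28)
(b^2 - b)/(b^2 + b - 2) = b/(b + 2)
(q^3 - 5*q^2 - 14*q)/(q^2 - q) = (q^2 - 5*q - 14)/(q - 1)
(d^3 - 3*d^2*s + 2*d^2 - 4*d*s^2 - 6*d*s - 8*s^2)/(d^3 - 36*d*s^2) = (d^3 - 3*d^2*s + 2*d^2 - 4*d*s^2 - 6*d*s - 8*s^2)/(d*(d^2 - 36*s^2))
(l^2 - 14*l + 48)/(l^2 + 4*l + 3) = (l^2 - 14*l + 48)/(l^2 + 4*l + 3)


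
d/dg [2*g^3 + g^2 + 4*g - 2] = 6*g^2 + 2*g + 4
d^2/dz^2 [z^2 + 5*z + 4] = 2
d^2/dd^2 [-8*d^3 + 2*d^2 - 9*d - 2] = 4 - 48*d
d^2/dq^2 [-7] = 0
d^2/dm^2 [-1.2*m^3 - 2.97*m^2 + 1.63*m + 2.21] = -7.2*m - 5.94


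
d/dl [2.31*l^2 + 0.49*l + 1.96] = 4.62*l + 0.49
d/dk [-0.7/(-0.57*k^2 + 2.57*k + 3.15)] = (1.799 - 0.798*k)/(-0.57*k^2 + 2.57*k + 3.15)^2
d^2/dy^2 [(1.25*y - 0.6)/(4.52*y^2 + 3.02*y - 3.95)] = ((1.25*y - 0.6)*(9.04*y + 3.02)*(18.08*y + 6.04) - (33.9*y + 2.126)*(4.52*y^2 + 3.02*y - 3.95))/(4.52*y^2 + 3.02*y - 3.95)^3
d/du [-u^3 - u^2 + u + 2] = -3*u^2 - 2*u + 1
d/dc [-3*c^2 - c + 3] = -6*c - 1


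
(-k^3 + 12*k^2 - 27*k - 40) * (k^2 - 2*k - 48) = -k^5 + 14*k^4 - 3*k^3 - 562*k^2 + 1376*k + 1920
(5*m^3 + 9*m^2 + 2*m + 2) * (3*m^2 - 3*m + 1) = 15*m^5 + 12*m^4 - 16*m^3 + 9*m^2 - 4*m + 2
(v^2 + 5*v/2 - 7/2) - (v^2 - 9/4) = 5*v/2 - 5/4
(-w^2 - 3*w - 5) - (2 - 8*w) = -w^2 + 5*w - 7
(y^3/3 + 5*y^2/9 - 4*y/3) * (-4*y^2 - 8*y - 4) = -4*y^5/3 - 44*y^4/9 - 4*y^3/9 + 76*y^2/9 + 16*y/3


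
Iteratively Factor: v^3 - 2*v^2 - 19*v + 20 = (v - 5)*(v^2 + 3*v - 4) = (v - 5)*(v - 1)*(v + 4)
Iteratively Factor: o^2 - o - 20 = (o + 4)*(o - 5)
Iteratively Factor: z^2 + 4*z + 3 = (z + 1)*(z + 3)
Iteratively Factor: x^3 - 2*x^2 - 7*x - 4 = (x - 4)*(x^2 + 2*x + 1) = (x - 4)*(x + 1)*(x + 1)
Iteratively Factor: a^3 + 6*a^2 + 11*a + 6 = (a + 1)*(a^2 + 5*a + 6) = (a + 1)*(a + 3)*(a + 2)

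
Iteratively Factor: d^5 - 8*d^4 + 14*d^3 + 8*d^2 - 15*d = (d + 1)*(d^4 - 9*d^3 + 23*d^2 - 15*d) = d*(d + 1)*(d^3 - 9*d^2 + 23*d - 15) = d*(d - 3)*(d + 1)*(d^2 - 6*d + 5) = d*(d - 5)*(d - 3)*(d + 1)*(d - 1)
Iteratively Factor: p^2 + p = (p)*(p + 1)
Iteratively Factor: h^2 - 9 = (h + 3)*(h - 3)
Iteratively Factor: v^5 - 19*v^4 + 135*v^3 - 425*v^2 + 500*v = (v - 4)*(v^4 - 15*v^3 + 75*v^2 - 125*v) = (v - 5)*(v - 4)*(v^3 - 10*v^2 + 25*v) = v*(v - 5)*(v - 4)*(v^2 - 10*v + 25) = v*(v - 5)^2*(v - 4)*(v - 5)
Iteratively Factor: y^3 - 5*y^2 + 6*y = (y)*(y^2 - 5*y + 6) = y*(y - 2)*(y - 3)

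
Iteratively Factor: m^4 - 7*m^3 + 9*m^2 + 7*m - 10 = (m - 1)*(m^3 - 6*m^2 + 3*m + 10) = (m - 1)*(m + 1)*(m^2 - 7*m + 10) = (m - 5)*(m - 1)*(m + 1)*(m - 2)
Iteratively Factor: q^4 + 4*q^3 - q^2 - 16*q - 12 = (q + 1)*(q^3 + 3*q^2 - 4*q - 12) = (q + 1)*(q + 2)*(q^2 + q - 6) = (q + 1)*(q + 2)*(q + 3)*(q - 2)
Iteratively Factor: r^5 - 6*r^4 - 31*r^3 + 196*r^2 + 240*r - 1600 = (r - 5)*(r^4 - r^3 - 36*r^2 + 16*r + 320) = (r - 5)*(r - 4)*(r^3 + 3*r^2 - 24*r - 80) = (r - 5)*(r - 4)*(r + 4)*(r^2 - r - 20) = (r - 5)*(r - 4)*(r + 4)^2*(r - 5)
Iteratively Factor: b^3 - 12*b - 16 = (b + 2)*(b^2 - 2*b - 8) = (b - 4)*(b + 2)*(b + 2)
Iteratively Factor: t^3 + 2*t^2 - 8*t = (t + 4)*(t^2 - 2*t) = (t - 2)*(t + 4)*(t)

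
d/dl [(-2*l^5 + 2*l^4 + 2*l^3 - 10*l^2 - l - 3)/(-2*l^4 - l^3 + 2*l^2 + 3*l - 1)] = (4*l^8 + 4*l^7 - 10*l^6 - 56*l^5 + 16*l^4 - 22*l^3 - 43*l^2 + 32*l + 10)/(4*l^8 + 4*l^7 - 7*l^6 - 16*l^5 + 2*l^4 + 14*l^3 + 5*l^2 - 6*l + 1)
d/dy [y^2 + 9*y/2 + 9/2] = 2*y + 9/2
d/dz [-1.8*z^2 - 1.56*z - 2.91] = -3.6*z - 1.56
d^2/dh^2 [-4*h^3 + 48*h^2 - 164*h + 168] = 96 - 24*h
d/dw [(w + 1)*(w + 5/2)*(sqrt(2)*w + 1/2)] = 3*sqrt(2)*w^2 + w + 7*sqrt(2)*w + 7/4 + 5*sqrt(2)/2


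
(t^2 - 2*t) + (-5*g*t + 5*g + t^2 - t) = -5*g*t + 5*g + 2*t^2 - 3*t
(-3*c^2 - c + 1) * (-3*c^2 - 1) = 9*c^4 + 3*c^3 + c - 1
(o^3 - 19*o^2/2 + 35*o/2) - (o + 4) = o^3 - 19*o^2/2 + 33*o/2 - 4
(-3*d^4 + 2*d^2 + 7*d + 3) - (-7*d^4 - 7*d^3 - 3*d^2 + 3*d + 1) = 4*d^4 + 7*d^3 + 5*d^2 + 4*d + 2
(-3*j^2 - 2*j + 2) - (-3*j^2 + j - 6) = 8 - 3*j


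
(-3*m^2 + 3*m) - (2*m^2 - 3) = -5*m^2 + 3*m + 3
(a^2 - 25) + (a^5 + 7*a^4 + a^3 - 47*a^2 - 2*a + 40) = a^5 + 7*a^4 + a^3 - 46*a^2 - 2*a + 15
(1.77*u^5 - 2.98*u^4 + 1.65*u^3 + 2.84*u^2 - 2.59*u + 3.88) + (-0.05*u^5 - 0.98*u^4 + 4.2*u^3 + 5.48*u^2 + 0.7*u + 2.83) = 1.72*u^5 - 3.96*u^4 + 5.85*u^3 + 8.32*u^2 - 1.89*u + 6.71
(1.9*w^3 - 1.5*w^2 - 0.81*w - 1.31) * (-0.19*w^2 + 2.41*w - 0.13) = -0.361*w^5 + 4.864*w^4 - 3.7081*w^3 - 1.5082*w^2 - 3.0518*w + 0.1703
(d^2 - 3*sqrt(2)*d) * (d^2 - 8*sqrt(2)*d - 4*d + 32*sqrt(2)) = d^4 - 11*sqrt(2)*d^3 - 4*d^3 + 48*d^2 + 44*sqrt(2)*d^2 - 192*d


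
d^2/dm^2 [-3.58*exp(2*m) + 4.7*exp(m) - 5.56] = (4.7 - 14.32*exp(m))*exp(m)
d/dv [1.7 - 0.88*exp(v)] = -0.88*exp(v)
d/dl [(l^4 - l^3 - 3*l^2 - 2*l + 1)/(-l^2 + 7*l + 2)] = (-2*l^5 + 22*l^4 - 6*l^3 - 29*l^2 - 10*l - 11)/(l^4 - 14*l^3 + 45*l^2 + 28*l + 4)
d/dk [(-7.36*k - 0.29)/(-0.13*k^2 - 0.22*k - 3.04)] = (-0.9568*k^2 - 0.0753999999999999*k + 22.3106)/(0.0169*k^4 + 0.0572*k^3 + 0.8388*k^2 + 1.3376*k + 9.2416)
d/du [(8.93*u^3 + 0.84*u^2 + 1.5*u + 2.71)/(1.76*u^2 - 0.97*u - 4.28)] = (15.7168*u^4 - 17.3242*u^3 - 118.116*u^2 - 16.7296*u - 3.7913)/(3.0976*u^4 - 3.4144*u^3 - 14.1247*u^2 + 8.3032*u + 18.3184)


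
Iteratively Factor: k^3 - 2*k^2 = (k)*(k^2 - 2*k) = k^2*(k - 2)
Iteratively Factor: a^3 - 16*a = (a)*(a^2 - 16) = a*(a - 4)*(a + 4)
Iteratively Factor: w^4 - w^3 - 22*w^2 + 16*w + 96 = (w + 4)*(w^3 - 5*w^2 - 2*w + 24) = (w - 4)*(w + 4)*(w^2 - w - 6) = (w - 4)*(w - 3)*(w + 4)*(w + 2)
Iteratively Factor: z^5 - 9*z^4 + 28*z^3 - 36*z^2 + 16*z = (z - 2)*(z^4 - 7*z^3 + 14*z^2 - 8*z) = (z - 2)*(z - 1)*(z^3 - 6*z^2 + 8*z) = (z - 2)^2*(z - 1)*(z^2 - 4*z) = (z - 4)*(z - 2)^2*(z - 1)*(z)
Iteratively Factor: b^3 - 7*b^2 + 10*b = (b)*(b^2 - 7*b + 10) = b*(b - 5)*(b - 2)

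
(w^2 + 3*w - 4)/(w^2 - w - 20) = (w - 1)/(w - 5)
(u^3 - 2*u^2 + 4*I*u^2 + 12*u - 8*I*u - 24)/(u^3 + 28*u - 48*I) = (u - 2)/(u - 4*I)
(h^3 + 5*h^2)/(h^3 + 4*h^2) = (h + 5)/(h + 4)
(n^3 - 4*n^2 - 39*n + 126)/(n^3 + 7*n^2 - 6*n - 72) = (n - 7)/(n + 4)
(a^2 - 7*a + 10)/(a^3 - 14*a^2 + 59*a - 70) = 1/(a - 7)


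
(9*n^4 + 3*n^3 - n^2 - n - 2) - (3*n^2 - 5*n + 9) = 9*n^4 + 3*n^3 - 4*n^2 + 4*n - 11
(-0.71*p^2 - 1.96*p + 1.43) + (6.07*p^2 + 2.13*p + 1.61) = 5.36*p^2 + 0.17*p + 3.04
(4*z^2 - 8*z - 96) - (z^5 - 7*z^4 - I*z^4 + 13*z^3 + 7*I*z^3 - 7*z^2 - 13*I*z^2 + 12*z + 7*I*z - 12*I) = -z^5 + 7*z^4 + I*z^4 - 13*z^3 - 7*I*z^3 + 11*z^2 + 13*I*z^2 - 20*z - 7*I*z - 96 + 12*I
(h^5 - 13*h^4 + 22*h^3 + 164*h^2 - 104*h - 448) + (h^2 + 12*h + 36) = h^5 - 13*h^4 + 22*h^3 + 165*h^2 - 92*h - 412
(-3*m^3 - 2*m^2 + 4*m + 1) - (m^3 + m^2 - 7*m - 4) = -4*m^3 - 3*m^2 + 11*m + 5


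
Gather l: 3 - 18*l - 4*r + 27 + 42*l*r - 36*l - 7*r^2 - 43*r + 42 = l*(42*r - 54) - 7*r^2 - 47*r + 72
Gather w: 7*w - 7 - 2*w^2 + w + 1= -2*w^2 + 8*w - 6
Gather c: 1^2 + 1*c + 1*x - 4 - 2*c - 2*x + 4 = -c - x + 1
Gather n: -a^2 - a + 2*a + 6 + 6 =-a^2 + a + 12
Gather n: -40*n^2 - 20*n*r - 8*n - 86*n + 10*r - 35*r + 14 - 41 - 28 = -40*n^2 + n*(-20*r - 94) - 25*r - 55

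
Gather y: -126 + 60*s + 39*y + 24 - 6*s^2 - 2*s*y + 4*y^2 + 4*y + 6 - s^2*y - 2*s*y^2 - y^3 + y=-6*s^2 + 60*s - y^3 + y^2*(4 - 2*s) + y*(-s^2 - 2*s + 44) - 96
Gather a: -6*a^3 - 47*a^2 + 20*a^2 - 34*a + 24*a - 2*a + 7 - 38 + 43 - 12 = -6*a^3 - 27*a^2 - 12*a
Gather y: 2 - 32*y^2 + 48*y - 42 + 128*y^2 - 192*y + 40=96*y^2 - 144*y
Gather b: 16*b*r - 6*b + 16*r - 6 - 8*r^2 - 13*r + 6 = b*(16*r - 6) - 8*r^2 + 3*r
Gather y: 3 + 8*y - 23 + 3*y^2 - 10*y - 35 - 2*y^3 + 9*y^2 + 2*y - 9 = -2*y^3 + 12*y^2 - 64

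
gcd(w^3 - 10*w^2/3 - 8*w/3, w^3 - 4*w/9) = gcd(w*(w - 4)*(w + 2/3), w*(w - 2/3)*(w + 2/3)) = w^2 + 2*w/3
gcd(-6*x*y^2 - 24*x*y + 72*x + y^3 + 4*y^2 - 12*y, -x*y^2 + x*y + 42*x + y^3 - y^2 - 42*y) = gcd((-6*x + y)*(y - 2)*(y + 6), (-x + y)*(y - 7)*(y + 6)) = y + 6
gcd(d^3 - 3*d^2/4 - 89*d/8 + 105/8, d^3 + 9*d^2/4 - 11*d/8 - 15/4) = d - 5/4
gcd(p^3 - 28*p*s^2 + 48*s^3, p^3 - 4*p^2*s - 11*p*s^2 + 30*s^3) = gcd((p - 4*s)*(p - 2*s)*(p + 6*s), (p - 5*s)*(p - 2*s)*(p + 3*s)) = p - 2*s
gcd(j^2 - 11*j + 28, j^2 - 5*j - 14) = j - 7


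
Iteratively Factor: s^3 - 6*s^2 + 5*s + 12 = (s - 3)*(s^2 - 3*s - 4) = (s - 3)*(s + 1)*(s - 4)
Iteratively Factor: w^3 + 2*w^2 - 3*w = (w - 1)*(w^2 + 3*w) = w*(w - 1)*(w + 3)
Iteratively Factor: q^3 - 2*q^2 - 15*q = (q)*(q^2 - 2*q - 15) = q*(q + 3)*(q - 5)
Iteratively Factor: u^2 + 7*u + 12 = (u + 3)*(u + 4)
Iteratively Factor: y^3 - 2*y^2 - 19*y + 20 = (y - 5)*(y^2 + 3*y - 4) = (y - 5)*(y - 1)*(y + 4)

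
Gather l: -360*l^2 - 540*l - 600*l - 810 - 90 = -360*l^2 - 1140*l - 900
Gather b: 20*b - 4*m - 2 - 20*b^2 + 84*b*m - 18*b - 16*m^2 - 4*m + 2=-20*b^2 + b*(84*m + 2) - 16*m^2 - 8*m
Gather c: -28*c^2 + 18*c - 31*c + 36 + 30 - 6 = -28*c^2 - 13*c + 60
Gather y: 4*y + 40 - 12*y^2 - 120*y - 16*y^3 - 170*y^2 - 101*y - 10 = -16*y^3 - 182*y^2 - 217*y + 30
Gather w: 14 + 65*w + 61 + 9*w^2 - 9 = 9*w^2 + 65*w + 66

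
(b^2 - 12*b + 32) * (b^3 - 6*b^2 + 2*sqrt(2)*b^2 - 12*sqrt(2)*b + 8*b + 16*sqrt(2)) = b^5 - 18*b^4 + 2*sqrt(2)*b^4 - 36*sqrt(2)*b^3 + 112*b^3 - 288*b^2 + 224*sqrt(2)*b^2 - 576*sqrt(2)*b + 256*b + 512*sqrt(2)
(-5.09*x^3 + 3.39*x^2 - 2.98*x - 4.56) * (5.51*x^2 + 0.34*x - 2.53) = -28.0459*x^5 + 16.9483*x^4 - 2.3895*x^3 - 34.7155*x^2 + 5.989*x + 11.5368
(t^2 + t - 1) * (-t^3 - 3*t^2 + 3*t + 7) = -t^5 - 4*t^4 + t^3 + 13*t^2 + 4*t - 7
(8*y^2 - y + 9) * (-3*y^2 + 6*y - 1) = -24*y^4 + 51*y^3 - 41*y^2 + 55*y - 9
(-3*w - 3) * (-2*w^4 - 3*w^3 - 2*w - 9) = 6*w^5 + 15*w^4 + 9*w^3 + 6*w^2 + 33*w + 27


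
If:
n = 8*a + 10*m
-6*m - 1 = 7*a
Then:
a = -3*n/11 - 5/11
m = 7*n/22 + 4/11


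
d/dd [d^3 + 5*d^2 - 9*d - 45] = 3*d^2 + 10*d - 9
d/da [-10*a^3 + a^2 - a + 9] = -30*a^2 + 2*a - 1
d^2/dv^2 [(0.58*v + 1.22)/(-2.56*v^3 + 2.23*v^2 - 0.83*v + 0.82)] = (-22.806528*v^5 - 76.07808*v^4 + 108.13198*v^3 - 66.565596*v^2 + 4.545972*v + 1.991372)/(16.777216*v^9 - 43.843584*v^8 + 54.510336*v^7 - 55.641247*v^6 + 45.760569*v^5 - 27.296091*v^4 + 14.842247*v^3 - 6.19305*v^2 + 1.674276*v - 0.551368)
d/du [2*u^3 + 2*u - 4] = 6*u^2 + 2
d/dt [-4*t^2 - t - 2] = -8*t - 1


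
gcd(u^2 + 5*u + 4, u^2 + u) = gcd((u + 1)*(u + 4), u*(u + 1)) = u + 1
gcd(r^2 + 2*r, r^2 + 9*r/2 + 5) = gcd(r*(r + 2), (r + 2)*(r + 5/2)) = r + 2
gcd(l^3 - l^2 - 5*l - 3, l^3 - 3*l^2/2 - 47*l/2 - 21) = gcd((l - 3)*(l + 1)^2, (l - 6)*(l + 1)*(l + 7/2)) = l + 1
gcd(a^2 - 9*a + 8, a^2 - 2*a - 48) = a - 8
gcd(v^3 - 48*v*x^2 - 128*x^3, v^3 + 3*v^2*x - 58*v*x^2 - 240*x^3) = -v + 8*x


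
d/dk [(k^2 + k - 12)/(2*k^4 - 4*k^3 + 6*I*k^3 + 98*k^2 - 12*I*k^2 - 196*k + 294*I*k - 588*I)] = (k^5*(-1 - I) + k^4*(1 - 2*I) + k^3*(29 + 23*I) + k^2*(-240 + 21*I) + k*(954 + 222*I) - 1323 + 147*I)/(k^8*(1 + I) + k^7*(-10 + 2*I) + k^6*(117 + 69*I) + k^5*(-968 + 256*I) + k^4*(4227 - 477*I) + k^3*(-22834 + 10682*I) + k^2*(42091 - 73157*I) + k*(28812 + 144060*I) - 86436 - 86436*I)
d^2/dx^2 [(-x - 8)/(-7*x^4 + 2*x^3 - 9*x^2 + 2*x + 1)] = 2*(-4*(x + 8)*(14*x^3 - 3*x^2 + 9*x - 1)^2 + (-28*x^3 + 6*x^2 - 18*x - 3*(x + 8)*(14*x^2 - 2*x + 3) + 2)*(-7*x^4 + 2*x^3 - 9*x^2 + 2*x + 1))/(-7*x^4 + 2*x^3 - 9*x^2 + 2*x + 1)^3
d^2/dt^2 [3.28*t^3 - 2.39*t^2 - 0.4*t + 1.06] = 19.68*t - 4.78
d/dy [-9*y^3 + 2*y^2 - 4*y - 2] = -27*y^2 + 4*y - 4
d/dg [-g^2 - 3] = -2*g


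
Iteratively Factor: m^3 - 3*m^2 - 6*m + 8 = (m - 4)*(m^2 + m - 2) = (m - 4)*(m + 2)*(m - 1)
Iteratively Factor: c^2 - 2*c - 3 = (c - 3)*(c + 1)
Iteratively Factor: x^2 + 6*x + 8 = (x + 2)*(x + 4)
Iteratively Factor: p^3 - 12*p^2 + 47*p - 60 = (p - 3)*(p^2 - 9*p + 20) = (p - 4)*(p - 3)*(p - 5)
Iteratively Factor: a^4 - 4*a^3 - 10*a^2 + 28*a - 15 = (a - 1)*(a^3 - 3*a^2 - 13*a + 15) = (a - 1)*(a + 3)*(a^2 - 6*a + 5) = (a - 5)*(a - 1)*(a + 3)*(a - 1)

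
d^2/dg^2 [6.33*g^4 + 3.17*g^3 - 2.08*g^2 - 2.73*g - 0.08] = 75.96*g^2 + 19.02*g - 4.16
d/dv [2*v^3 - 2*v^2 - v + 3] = 6*v^2 - 4*v - 1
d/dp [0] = 0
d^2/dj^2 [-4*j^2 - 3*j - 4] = -8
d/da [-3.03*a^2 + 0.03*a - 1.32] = 0.03 - 6.06*a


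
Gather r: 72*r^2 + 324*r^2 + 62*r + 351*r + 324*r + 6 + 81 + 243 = 396*r^2 + 737*r + 330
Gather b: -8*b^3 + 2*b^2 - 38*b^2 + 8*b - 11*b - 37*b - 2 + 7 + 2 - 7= -8*b^3 - 36*b^2 - 40*b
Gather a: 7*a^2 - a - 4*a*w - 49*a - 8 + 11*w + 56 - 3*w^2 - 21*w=7*a^2 + a*(-4*w - 50) - 3*w^2 - 10*w + 48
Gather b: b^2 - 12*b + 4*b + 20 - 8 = b^2 - 8*b + 12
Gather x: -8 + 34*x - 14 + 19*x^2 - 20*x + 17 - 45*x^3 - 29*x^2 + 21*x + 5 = -45*x^3 - 10*x^2 + 35*x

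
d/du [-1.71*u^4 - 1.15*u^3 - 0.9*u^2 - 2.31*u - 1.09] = -6.84*u^3 - 3.45*u^2 - 1.8*u - 2.31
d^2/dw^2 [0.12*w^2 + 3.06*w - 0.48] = 0.240000000000000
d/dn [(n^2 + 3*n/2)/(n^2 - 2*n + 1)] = (-7*n - 3)/(2*(n^3 - 3*n^2 + 3*n - 1))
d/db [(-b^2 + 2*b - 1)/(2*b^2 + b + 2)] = 5*(1 - b^2)/(4*b^4 + 4*b^3 + 9*b^2 + 4*b + 4)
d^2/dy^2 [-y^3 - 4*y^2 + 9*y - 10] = -6*y - 8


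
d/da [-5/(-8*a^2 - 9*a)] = 5*(-16*a - 9)/(a^2*(8*a + 9)^2)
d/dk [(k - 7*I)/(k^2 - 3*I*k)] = (-k^2 + 14*I*k + 21)/(k^2*(k^2 - 6*I*k - 9))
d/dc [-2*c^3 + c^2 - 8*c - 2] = -6*c^2 + 2*c - 8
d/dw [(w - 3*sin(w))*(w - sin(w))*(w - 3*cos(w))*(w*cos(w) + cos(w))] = (w + 1)*(w - 3*sin(w))*(w - sin(w))*(3*sin(w) + 1)*cos(w) - (w + 1)*(w - 3*sin(w))*(w - 3*cos(w))*(cos(w) - 1)*cos(w) - (w + 1)*(w - sin(w))*(w - 3*cos(w))*(3*cos(w) - 1)*cos(w) - (w - 3*sin(w))*(w - sin(w))*(w - 3*cos(w))*(w*sin(w) - sqrt(2)*cos(w + pi/4))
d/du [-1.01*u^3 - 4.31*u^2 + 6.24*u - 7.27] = -3.03*u^2 - 8.62*u + 6.24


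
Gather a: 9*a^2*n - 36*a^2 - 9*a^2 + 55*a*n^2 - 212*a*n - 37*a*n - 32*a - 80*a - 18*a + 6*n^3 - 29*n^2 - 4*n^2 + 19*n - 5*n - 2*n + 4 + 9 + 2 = a^2*(9*n - 45) + a*(55*n^2 - 249*n - 130) + 6*n^3 - 33*n^2 + 12*n + 15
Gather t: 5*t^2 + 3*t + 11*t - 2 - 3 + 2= 5*t^2 + 14*t - 3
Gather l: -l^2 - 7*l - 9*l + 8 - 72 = -l^2 - 16*l - 64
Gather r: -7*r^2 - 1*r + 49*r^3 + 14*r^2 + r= 49*r^3 + 7*r^2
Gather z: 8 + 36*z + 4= 36*z + 12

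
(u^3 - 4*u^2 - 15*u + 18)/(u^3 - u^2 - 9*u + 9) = (u - 6)/(u - 3)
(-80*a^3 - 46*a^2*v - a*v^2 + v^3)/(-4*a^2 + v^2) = (-40*a^2 - 3*a*v + v^2)/(-2*a + v)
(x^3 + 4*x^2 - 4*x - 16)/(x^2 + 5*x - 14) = (x^2 + 6*x + 8)/(x + 7)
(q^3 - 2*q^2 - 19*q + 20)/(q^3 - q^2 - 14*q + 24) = (q^2 - 6*q + 5)/(q^2 - 5*q + 6)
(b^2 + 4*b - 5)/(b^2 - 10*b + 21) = (b^2 + 4*b - 5)/(b^2 - 10*b + 21)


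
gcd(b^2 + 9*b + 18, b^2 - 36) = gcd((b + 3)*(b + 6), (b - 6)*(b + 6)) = b + 6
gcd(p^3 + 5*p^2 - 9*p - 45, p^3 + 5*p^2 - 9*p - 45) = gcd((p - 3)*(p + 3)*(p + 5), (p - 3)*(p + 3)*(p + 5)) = p^3 + 5*p^2 - 9*p - 45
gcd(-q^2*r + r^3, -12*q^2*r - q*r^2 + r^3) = r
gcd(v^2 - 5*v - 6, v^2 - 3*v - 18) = v - 6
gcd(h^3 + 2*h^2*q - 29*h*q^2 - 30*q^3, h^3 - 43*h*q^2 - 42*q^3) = h^2 + 7*h*q + 6*q^2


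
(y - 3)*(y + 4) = y^2 + y - 12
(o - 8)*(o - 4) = o^2 - 12*o + 32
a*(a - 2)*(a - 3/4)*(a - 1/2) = a^4 - 13*a^3/4 + 23*a^2/8 - 3*a/4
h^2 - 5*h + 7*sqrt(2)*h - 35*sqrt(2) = (h - 5)*(h + 7*sqrt(2))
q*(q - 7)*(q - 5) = q^3 - 12*q^2 + 35*q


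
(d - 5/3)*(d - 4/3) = d^2 - 3*d + 20/9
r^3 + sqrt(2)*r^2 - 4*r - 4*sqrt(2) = (r - 2)*(r + 2)*(r + sqrt(2))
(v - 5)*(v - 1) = v^2 - 6*v + 5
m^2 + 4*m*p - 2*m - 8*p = (m - 2)*(m + 4*p)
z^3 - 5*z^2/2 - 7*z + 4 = (z - 4)*(z - 1/2)*(z + 2)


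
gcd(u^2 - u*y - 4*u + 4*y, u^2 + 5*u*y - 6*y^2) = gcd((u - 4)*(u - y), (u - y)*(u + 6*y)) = -u + y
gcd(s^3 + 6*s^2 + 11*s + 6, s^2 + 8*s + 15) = s + 3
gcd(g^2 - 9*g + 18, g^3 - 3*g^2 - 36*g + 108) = g^2 - 9*g + 18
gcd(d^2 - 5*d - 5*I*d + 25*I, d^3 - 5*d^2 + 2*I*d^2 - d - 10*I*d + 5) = d - 5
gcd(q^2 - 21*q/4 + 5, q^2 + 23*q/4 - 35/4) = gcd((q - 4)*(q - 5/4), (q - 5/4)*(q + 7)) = q - 5/4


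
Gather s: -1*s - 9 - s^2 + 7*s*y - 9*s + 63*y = -s^2 + s*(7*y - 10) + 63*y - 9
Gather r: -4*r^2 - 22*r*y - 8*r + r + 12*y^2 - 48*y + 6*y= -4*r^2 + r*(-22*y - 7) + 12*y^2 - 42*y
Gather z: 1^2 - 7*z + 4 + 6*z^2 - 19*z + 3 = 6*z^2 - 26*z + 8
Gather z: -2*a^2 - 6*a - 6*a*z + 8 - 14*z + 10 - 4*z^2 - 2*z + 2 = -2*a^2 - 6*a - 4*z^2 + z*(-6*a - 16) + 20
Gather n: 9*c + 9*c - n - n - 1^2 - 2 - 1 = 18*c - 2*n - 4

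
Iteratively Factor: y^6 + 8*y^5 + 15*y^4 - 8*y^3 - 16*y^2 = (y + 4)*(y^5 + 4*y^4 - y^3 - 4*y^2) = y*(y + 4)*(y^4 + 4*y^3 - y^2 - 4*y) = y*(y + 4)^2*(y^3 - y) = y^2*(y + 4)^2*(y^2 - 1) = y^2*(y + 1)*(y + 4)^2*(y - 1)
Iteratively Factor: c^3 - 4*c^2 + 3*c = (c - 3)*(c^2 - c) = c*(c - 3)*(c - 1)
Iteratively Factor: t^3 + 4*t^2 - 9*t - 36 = (t + 3)*(t^2 + t - 12) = (t - 3)*(t + 3)*(t + 4)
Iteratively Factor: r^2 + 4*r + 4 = (r + 2)*(r + 2)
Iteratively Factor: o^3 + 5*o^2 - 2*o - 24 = (o + 3)*(o^2 + 2*o - 8) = (o + 3)*(o + 4)*(o - 2)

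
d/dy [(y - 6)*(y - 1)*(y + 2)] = 3*y^2 - 10*y - 8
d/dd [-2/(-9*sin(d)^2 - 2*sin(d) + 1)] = -4*(9*sin(d) + 1)*cos(d)/(9*sin(d)^2 + 2*sin(d) - 1)^2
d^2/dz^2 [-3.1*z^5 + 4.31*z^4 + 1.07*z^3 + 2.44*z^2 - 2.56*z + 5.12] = -62.0*z^3 + 51.72*z^2 + 6.42*z + 4.88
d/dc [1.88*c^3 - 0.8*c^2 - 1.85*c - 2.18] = 5.64*c^2 - 1.6*c - 1.85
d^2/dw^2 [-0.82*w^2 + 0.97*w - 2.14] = -1.64000000000000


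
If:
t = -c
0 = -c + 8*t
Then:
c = 0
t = 0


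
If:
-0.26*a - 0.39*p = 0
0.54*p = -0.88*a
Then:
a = 0.00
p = 0.00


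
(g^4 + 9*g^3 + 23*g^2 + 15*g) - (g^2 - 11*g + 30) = g^4 + 9*g^3 + 22*g^2 + 26*g - 30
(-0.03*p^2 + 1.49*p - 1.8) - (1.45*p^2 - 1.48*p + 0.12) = -1.48*p^2 + 2.97*p - 1.92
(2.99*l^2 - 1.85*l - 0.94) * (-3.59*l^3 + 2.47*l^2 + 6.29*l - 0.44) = -10.7341*l^5 + 14.0268*l^4 + 17.6122*l^3 - 15.2739*l^2 - 5.0986*l + 0.4136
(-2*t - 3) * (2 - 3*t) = 6*t^2 + 5*t - 6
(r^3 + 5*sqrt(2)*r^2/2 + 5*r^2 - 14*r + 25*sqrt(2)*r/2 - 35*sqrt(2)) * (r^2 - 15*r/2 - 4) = r^5 - 5*r^4/2 + 5*sqrt(2)*r^4/2 - 111*r^3/2 - 25*sqrt(2)*r^3/4 - 555*sqrt(2)*r^2/4 + 85*r^2 + 56*r + 425*sqrt(2)*r/2 + 140*sqrt(2)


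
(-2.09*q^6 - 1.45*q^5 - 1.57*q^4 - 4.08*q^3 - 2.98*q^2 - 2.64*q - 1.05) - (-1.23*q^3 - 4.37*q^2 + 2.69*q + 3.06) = -2.09*q^6 - 1.45*q^5 - 1.57*q^4 - 2.85*q^3 + 1.39*q^2 - 5.33*q - 4.11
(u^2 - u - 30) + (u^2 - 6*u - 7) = 2*u^2 - 7*u - 37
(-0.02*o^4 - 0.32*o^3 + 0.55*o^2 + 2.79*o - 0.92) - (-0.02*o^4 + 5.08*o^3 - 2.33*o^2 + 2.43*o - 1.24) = -5.4*o^3 + 2.88*o^2 + 0.36*o + 0.32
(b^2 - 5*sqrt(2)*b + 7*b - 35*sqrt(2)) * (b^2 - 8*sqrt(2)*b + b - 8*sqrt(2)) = b^4 - 13*sqrt(2)*b^3 + 8*b^3 - 104*sqrt(2)*b^2 + 87*b^2 - 91*sqrt(2)*b + 640*b + 560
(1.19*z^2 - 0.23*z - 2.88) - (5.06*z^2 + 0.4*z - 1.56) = -3.87*z^2 - 0.63*z - 1.32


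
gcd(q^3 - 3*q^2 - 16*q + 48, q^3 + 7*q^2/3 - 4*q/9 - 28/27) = 1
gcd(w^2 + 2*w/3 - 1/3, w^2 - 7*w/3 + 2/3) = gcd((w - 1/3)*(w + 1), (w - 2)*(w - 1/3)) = w - 1/3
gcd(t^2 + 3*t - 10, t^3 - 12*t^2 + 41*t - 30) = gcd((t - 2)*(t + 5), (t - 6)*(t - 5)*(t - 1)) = 1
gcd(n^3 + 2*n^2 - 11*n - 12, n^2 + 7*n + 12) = n + 4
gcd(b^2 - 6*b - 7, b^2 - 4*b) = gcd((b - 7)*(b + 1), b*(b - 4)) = 1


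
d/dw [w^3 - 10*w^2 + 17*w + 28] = 3*w^2 - 20*w + 17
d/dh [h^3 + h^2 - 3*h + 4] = 3*h^2 + 2*h - 3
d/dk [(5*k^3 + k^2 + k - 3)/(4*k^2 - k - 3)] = 2*(10*k^4 - 5*k^3 - 25*k^2 + 9*k - 3)/(16*k^4 - 8*k^3 - 23*k^2 + 6*k + 9)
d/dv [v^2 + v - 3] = 2*v + 1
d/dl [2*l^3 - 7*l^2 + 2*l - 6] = 6*l^2 - 14*l + 2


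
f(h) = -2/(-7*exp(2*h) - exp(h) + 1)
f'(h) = -2*(14*exp(2*h) + exp(h))/(-7*exp(2*h) - exp(h) + 1)^2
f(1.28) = 0.02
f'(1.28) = -0.04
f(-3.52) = -2.07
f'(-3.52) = -0.09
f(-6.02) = -2.00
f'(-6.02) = -0.01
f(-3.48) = -2.08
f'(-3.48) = -0.10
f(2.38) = 0.00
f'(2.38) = -0.00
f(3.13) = 0.00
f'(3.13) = -0.00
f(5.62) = 0.00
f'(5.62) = -0.00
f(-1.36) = -7.09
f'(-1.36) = -29.60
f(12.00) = 0.00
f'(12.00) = 0.00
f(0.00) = 0.29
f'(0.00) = -0.61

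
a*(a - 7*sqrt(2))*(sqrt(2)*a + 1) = sqrt(2)*a^3 - 13*a^2 - 7*sqrt(2)*a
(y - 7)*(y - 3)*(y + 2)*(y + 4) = y^4 - 4*y^3 - 31*y^2 + 46*y + 168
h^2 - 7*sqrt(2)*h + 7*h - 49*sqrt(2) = (h + 7)*(h - 7*sqrt(2))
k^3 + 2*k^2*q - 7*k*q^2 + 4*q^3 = (k - q)^2*(k + 4*q)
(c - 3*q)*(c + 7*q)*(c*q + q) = c^3*q + 4*c^2*q^2 + c^2*q - 21*c*q^3 + 4*c*q^2 - 21*q^3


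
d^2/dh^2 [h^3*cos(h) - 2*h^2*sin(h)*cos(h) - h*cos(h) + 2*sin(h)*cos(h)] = -h^3*cos(h) - 6*h^2*sin(h) + 4*h^2*sin(2*h) + 7*h*cos(h) - 8*h*cos(2*h) + 2*sin(h) - 6*sin(2*h)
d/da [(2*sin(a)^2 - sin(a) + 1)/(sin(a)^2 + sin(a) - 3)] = (3*sin(a)^2 - 14*sin(a) + 2)*cos(a)/(sin(a)^2 + sin(a) - 3)^2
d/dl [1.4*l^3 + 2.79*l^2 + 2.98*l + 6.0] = 4.2*l^2 + 5.58*l + 2.98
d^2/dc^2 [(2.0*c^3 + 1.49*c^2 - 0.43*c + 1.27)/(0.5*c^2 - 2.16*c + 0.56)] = (20.5458*c^3 - 15.1134*c^2 - 3.744*c + 11.033696)/(0.125*c^6 - 1.62*c^5 + 7.4184*c^4 - 13.706496*c^3 + 8.308608*c^2 - 2.032128*c + 0.175616)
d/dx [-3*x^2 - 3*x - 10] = -6*x - 3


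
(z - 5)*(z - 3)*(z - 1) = z^3 - 9*z^2 + 23*z - 15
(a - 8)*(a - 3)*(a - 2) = a^3 - 13*a^2 + 46*a - 48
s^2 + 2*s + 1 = (s + 1)^2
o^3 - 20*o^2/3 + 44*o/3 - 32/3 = (o - 8/3)*(o - 2)^2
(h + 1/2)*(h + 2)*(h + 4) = h^3 + 13*h^2/2 + 11*h + 4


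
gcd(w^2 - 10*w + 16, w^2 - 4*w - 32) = w - 8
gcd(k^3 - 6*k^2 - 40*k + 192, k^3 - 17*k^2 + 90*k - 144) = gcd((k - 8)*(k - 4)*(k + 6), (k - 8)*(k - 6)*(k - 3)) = k - 8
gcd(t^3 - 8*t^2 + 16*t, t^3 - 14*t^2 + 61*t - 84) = t - 4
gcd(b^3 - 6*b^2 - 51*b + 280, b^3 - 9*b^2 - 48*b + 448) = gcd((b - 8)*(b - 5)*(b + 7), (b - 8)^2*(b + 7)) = b^2 - b - 56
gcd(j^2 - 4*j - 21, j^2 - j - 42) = j - 7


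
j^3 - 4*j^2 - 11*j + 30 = (j - 5)*(j - 2)*(j + 3)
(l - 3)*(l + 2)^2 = l^3 + l^2 - 8*l - 12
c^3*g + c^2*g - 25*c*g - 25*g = (c - 5)*(c + 5)*(c*g + g)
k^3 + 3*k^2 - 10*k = k*(k - 2)*(k + 5)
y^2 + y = y*(y + 1)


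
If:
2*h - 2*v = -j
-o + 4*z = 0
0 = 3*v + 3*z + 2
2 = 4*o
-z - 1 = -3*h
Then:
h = 3/8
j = -7/3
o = 1/2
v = -19/24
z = 1/8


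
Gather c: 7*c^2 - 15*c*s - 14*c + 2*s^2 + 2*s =7*c^2 + c*(-15*s - 14) + 2*s^2 + 2*s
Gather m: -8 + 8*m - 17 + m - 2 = 9*m - 27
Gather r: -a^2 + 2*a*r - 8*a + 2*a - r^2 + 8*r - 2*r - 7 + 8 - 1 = -a^2 - 6*a - r^2 + r*(2*a + 6)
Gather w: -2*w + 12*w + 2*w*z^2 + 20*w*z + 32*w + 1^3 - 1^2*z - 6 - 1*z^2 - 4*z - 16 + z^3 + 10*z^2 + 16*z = w*(2*z^2 + 20*z + 42) + z^3 + 9*z^2 + 11*z - 21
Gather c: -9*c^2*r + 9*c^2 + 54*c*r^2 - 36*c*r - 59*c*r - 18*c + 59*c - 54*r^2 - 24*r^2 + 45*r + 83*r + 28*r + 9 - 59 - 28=c^2*(9 - 9*r) + c*(54*r^2 - 95*r + 41) - 78*r^2 + 156*r - 78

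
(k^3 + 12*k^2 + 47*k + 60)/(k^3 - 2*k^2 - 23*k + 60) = (k^2 + 7*k + 12)/(k^2 - 7*k + 12)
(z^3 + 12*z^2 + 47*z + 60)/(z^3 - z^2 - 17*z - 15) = (z^2 + 9*z + 20)/(z^2 - 4*z - 5)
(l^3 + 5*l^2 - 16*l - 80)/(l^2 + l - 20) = l + 4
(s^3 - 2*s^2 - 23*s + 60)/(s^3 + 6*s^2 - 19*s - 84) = (s^2 + 2*s - 15)/(s^2 + 10*s + 21)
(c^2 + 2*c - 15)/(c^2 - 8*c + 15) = (c + 5)/(c - 5)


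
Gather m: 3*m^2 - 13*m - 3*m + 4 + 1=3*m^2 - 16*m + 5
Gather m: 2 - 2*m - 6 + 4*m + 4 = 2*m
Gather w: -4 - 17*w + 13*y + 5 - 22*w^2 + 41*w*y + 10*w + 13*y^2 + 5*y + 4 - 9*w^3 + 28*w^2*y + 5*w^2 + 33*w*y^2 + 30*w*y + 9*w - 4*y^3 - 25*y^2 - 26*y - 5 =-9*w^3 + w^2*(28*y - 17) + w*(33*y^2 + 71*y + 2) - 4*y^3 - 12*y^2 - 8*y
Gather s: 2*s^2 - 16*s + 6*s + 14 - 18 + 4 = 2*s^2 - 10*s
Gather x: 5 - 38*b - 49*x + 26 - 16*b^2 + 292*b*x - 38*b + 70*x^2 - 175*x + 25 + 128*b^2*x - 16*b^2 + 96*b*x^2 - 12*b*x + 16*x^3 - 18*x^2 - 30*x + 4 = -32*b^2 - 76*b + 16*x^3 + x^2*(96*b + 52) + x*(128*b^2 + 280*b - 254) + 60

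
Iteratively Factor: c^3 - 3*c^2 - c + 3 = (c - 1)*(c^2 - 2*c - 3) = (c - 1)*(c + 1)*(c - 3)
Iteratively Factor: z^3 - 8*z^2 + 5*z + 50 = (z - 5)*(z^2 - 3*z - 10) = (z - 5)^2*(z + 2)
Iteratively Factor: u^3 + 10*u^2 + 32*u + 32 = (u + 4)*(u^2 + 6*u + 8) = (u + 4)^2*(u + 2)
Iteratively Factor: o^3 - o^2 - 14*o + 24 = (o - 2)*(o^2 + o - 12) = (o - 2)*(o + 4)*(o - 3)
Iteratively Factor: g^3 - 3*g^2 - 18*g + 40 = (g + 4)*(g^2 - 7*g + 10) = (g - 5)*(g + 4)*(g - 2)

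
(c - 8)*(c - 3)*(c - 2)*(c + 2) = c^4 - 11*c^3 + 20*c^2 + 44*c - 96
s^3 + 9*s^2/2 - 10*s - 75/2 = (s - 3)*(s + 5/2)*(s + 5)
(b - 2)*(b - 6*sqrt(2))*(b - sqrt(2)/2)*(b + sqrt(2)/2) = b^4 - 6*sqrt(2)*b^3 - 2*b^3 - b^2/2 + 12*sqrt(2)*b^2 + b + 3*sqrt(2)*b - 6*sqrt(2)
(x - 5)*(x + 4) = x^2 - x - 20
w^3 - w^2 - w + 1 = (w - 1)^2*(w + 1)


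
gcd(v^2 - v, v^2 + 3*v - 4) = v - 1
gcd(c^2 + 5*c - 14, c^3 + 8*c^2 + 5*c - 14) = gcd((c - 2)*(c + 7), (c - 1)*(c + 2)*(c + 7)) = c + 7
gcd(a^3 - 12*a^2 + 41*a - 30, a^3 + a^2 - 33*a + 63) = 1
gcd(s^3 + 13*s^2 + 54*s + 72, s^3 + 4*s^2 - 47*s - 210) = s + 6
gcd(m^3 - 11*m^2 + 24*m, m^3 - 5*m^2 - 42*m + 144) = m^2 - 11*m + 24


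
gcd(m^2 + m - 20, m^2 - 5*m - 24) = 1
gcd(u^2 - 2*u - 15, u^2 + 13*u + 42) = 1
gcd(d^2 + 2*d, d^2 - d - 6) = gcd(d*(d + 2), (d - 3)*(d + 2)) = d + 2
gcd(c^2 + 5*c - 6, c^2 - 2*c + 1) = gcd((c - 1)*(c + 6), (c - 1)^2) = c - 1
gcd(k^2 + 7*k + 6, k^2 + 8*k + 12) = k + 6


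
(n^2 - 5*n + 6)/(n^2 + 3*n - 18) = (n - 2)/(n + 6)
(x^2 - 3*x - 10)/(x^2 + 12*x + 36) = (x^2 - 3*x - 10)/(x^2 + 12*x + 36)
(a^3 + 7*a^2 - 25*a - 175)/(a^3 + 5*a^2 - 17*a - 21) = (a^2 - 25)/(a^2 - 2*a - 3)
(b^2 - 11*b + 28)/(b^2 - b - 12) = (b - 7)/(b + 3)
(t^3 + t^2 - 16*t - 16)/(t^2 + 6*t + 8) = (t^2 - 3*t - 4)/(t + 2)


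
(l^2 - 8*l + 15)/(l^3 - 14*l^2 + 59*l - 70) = (l - 3)/(l^2 - 9*l + 14)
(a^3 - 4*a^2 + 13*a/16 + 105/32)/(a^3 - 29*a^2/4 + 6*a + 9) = (8*a^2 - 38*a + 35)/(8*(a^2 - 8*a + 12))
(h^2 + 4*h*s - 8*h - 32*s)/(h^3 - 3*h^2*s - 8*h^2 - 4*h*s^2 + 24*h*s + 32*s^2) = (-h - 4*s)/(-h^2 + 3*h*s + 4*s^2)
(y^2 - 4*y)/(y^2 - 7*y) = (y - 4)/(y - 7)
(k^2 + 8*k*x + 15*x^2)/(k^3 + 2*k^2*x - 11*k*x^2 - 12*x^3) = (k^2 + 8*k*x + 15*x^2)/(k^3 + 2*k^2*x - 11*k*x^2 - 12*x^3)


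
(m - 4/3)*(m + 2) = m^2 + 2*m/3 - 8/3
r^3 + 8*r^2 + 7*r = r*(r + 1)*(r + 7)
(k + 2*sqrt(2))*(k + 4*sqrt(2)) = k^2 + 6*sqrt(2)*k + 16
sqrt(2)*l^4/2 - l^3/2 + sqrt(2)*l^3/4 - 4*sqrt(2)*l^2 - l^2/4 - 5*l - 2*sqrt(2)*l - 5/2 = (l + 1/2)*(l - 5*sqrt(2)/2)*(l + sqrt(2))*(sqrt(2)*l/2 + 1)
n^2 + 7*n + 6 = (n + 1)*(n + 6)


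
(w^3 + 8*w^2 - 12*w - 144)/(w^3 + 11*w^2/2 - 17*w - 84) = 2*(w + 6)/(2*w + 7)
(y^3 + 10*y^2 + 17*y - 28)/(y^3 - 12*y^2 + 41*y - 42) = (y^3 + 10*y^2 + 17*y - 28)/(y^3 - 12*y^2 + 41*y - 42)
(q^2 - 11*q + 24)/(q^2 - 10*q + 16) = (q - 3)/(q - 2)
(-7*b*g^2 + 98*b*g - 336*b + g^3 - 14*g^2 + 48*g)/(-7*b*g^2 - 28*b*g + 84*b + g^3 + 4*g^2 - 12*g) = (g^2 - 14*g + 48)/(g^2 + 4*g - 12)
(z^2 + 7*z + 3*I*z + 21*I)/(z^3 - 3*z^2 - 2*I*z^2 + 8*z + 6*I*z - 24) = (z^2 + z*(7 + 3*I) + 21*I)/(z^3 + z^2*(-3 - 2*I) + z*(8 + 6*I) - 24)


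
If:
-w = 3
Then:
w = -3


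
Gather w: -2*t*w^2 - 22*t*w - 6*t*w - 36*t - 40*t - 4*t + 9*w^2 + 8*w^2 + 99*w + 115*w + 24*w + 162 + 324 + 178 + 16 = -80*t + w^2*(17 - 2*t) + w*(238 - 28*t) + 680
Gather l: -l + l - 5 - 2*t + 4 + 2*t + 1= 0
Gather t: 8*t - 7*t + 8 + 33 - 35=t + 6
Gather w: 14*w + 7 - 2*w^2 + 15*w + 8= -2*w^2 + 29*w + 15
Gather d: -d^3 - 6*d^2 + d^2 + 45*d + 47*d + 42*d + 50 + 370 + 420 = -d^3 - 5*d^2 + 134*d + 840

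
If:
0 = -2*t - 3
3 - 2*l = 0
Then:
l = 3/2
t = -3/2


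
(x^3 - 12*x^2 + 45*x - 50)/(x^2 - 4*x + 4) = (x^2 - 10*x + 25)/(x - 2)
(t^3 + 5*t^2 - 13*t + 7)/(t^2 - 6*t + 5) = (t^2 + 6*t - 7)/(t - 5)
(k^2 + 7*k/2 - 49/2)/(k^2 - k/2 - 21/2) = (k + 7)/(k + 3)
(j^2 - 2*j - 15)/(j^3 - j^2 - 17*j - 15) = 1/(j + 1)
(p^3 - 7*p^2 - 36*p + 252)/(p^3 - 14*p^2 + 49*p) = (p^2 - 36)/(p*(p - 7))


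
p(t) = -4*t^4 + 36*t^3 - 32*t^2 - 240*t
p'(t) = -16*t^3 + 108*t^2 - 64*t - 240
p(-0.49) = 105.45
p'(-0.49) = -180.83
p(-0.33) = 74.37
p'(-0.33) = -206.54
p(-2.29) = -160.54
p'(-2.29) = 665.07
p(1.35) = -307.03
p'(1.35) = -168.94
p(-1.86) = 56.16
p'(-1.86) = 355.63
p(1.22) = -283.92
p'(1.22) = -186.39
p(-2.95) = -797.62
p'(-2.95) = 1299.43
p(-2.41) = -246.31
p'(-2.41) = 765.48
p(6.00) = 0.00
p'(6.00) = -192.00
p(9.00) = -4752.00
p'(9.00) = -3732.00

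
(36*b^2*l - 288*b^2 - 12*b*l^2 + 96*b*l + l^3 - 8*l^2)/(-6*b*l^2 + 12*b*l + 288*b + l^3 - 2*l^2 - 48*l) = (-6*b + l)/(l + 6)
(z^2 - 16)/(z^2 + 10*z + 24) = (z - 4)/(z + 6)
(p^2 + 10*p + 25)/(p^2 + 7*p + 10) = (p + 5)/(p + 2)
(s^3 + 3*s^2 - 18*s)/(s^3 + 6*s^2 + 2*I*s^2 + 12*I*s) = (s - 3)/(s + 2*I)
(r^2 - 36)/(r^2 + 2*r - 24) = (r - 6)/(r - 4)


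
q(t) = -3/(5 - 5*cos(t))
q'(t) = 15*sin(t)/(5 - 5*cos(t))^2 = 3*sin(t)/(5*(cos(t) - 1)^2)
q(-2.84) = -0.31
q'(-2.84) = -0.05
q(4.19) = -0.40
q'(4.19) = -0.23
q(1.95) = -0.44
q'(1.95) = 0.30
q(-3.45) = -0.31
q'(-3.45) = 0.05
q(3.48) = -0.31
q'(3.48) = -0.05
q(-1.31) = -0.81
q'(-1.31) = -1.05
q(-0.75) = -2.24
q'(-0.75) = -5.68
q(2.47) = -0.34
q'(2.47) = 0.12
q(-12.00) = -3.84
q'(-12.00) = 13.20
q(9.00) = -0.31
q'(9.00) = 0.07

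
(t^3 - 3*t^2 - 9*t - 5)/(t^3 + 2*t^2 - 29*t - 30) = (t + 1)/(t + 6)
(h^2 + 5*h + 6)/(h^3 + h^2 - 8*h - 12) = (h + 3)/(h^2 - h - 6)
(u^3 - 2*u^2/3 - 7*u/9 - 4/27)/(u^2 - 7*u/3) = (27*u^3 - 18*u^2 - 21*u - 4)/(9*u*(3*u - 7))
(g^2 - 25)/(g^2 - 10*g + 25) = (g + 5)/(g - 5)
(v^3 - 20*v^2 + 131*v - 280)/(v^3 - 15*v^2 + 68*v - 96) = (v^2 - 12*v + 35)/(v^2 - 7*v + 12)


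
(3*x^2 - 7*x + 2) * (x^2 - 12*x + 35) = 3*x^4 - 43*x^3 + 191*x^2 - 269*x + 70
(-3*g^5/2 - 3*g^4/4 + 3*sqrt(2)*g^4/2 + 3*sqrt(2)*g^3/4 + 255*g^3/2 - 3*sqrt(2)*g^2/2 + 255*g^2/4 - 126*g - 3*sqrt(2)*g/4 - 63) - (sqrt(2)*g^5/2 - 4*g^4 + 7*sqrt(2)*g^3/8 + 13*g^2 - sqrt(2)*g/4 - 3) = -3*g^5/2 - sqrt(2)*g^5/2 + 3*sqrt(2)*g^4/2 + 13*g^4/4 - sqrt(2)*g^3/8 + 255*g^3/2 - 3*sqrt(2)*g^2/2 + 203*g^2/4 - 126*g - sqrt(2)*g/2 - 60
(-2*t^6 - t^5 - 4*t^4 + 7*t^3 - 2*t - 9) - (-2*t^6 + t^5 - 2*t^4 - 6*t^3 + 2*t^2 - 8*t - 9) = -2*t^5 - 2*t^4 + 13*t^3 - 2*t^2 + 6*t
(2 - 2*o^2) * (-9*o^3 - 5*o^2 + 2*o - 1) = 18*o^5 + 10*o^4 - 22*o^3 - 8*o^2 + 4*o - 2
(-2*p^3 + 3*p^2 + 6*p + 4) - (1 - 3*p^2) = -2*p^3 + 6*p^2 + 6*p + 3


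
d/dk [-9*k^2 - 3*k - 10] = -18*k - 3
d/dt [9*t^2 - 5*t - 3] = 18*t - 5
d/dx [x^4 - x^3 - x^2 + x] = 4*x^3 - 3*x^2 - 2*x + 1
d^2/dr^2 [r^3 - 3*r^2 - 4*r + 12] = 6*r - 6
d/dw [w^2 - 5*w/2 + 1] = 2*w - 5/2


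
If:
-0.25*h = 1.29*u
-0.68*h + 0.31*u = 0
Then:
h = 0.00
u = 0.00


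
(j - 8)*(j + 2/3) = j^2 - 22*j/3 - 16/3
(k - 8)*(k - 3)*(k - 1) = k^3 - 12*k^2 + 35*k - 24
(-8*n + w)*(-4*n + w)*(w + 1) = 32*n^2*w + 32*n^2 - 12*n*w^2 - 12*n*w + w^3 + w^2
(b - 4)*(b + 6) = b^2 + 2*b - 24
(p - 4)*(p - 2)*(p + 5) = p^3 - p^2 - 22*p + 40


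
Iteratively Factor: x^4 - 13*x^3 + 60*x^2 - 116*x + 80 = (x - 5)*(x^3 - 8*x^2 + 20*x - 16) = (x - 5)*(x - 2)*(x^2 - 6*x + 8) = (x - 5)*(x - 4)*(x - 2)*(x - 2)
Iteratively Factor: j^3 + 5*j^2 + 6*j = (j)*(j^2 + 5*j + 6) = j*(j + 2)*(j + 3)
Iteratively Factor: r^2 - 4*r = (r - 4)*(r)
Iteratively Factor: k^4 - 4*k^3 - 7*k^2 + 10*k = (k - 5)*(k^3 + k^2 - 2*k) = (k - 5)*(k + 2)*(k^2 - k) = (k - 5)*(k - 1)*(k + 2)*(k)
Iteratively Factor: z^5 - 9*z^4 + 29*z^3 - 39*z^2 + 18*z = (z - 1)*(z^4 - 8*z^3 + 21*z^2 - 18*z) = (z - 3)*(z - 1)*(z^3 - 5*z^2 + 6*z) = (z - 3)*(z - 2)*(z - 1)*(z^2 - 3*z) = z*(z - 3)*(z - 2)*(z - 1)*(z - 3)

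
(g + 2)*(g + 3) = g^2 + 5*g + 6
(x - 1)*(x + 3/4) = x^2 - x/4 - 3/4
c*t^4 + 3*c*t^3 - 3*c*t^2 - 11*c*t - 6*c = (t - 2)*(t + 1)*(t + 3)*(c*t + c)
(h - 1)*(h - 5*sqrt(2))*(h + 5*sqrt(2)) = h^3 - h^2 - 50*h + 50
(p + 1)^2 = p^2 + 2*p + 1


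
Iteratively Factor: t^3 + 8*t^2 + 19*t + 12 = (t + 1)*(t^2 + 7*t + 12) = (t + 1)*(t + 3)*(t + 4)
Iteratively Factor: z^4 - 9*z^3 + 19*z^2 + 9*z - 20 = (z + 1)*(z^3 - 10*z^2 + 29*z - 20) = (z - 1)*(z + 1)*(z^2 - 9*z + 20) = (z - 4)*(z - 1)*(z + 1)*(z - 5)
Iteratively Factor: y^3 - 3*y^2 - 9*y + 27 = (y - 3)*(y^2 - 9) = (y - 3)*(y + 3)*(y - 3)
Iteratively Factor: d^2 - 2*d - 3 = (d - 3)*(d + 1)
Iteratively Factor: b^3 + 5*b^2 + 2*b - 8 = (b + 4)*(b^2 + b - 2) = (b - 1)*(b + 4)*(b + 2)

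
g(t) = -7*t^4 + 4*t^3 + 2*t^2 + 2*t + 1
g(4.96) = -3688.45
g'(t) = -28*t^3 + 12*t^2 + 4*t + 2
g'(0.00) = 2.00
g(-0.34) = 0.30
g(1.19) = -1.08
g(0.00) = 1.00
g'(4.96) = -3099.61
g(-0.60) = -1.25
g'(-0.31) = 2.75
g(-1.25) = -23.28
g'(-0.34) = 3.13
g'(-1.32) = 82.03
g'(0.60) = 2.67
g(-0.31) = 0.39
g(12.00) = -137927.00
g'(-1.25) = 70.44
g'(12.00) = -46606.00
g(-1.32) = -28.61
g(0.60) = 2.88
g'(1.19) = -23.43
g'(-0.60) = 9.97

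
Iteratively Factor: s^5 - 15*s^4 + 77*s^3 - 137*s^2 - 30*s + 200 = (s - 5)*(s^4 - 10*s^3 + 27*s^2 - 2*s - 40) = (s - 5)^2*(s^3 - 5*s^2 + 2*s + 8) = (s - 5)^2*(s - 4)*(s^2 - s - 2) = (s - 5)^2*(s - 4)*(s - 2)*(s + 1)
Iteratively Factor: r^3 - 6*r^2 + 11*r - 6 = (r - 3)*(r^2 - 3*r + 2) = (r - 3)*(r - 2)*(r - 1)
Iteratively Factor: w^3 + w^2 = (w + 1)*(w^2) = w*(w + 1)*(w)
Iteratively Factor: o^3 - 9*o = (o)*(o^2 - 9) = o*(o - 3)*(o + 3)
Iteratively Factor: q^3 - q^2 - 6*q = (q + 2)*(q^2 - 3*q) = q*(q + 2)*(q - 3)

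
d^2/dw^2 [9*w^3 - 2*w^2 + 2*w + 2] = 54*w - 4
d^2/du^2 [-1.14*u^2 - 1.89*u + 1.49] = -2.28000000000000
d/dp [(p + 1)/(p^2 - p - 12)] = (p^2 - p - (p + 1)*(2*p - 1) - 12)/(-p^2 + p + 12)^2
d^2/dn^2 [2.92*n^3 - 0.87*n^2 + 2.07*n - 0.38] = 17.52*n - 1.74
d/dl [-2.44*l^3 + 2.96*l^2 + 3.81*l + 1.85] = -7.32*l^2 + 5.92*l + 3.81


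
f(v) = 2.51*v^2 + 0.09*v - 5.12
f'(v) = 5.02*v + 0.09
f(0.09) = -5.09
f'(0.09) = 0.54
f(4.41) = 44.09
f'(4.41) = 22.23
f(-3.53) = 25.84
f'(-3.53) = -17.63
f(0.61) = -4.13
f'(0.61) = 3.15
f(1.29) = -0.83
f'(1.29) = 6.57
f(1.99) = 5.00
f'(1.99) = 10.08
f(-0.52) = -4.49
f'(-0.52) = -2.52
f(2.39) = 9.43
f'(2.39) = 12.09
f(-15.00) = 558.28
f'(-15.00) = -75.21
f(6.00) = 85.78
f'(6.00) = 30.21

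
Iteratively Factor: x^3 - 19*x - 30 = (x + 2)*(x^2 - 2*x - 15) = (x + 2)*(x + 3)*(x - 5)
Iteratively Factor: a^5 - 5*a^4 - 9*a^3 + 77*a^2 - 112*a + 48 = (a - 1)*(a^4 - 4*a^3 - 13*a^2 + 64*a - 48) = (a - 3)*(a - 1)*(a^3 - a^2 - 16*a + 16) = (a - 3)*(a - 1)*(a + 4)*(a^2 - 5*a + 4) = (a - 4)*(a - 3)*(a - 1)*(a + 4)*(a - 1)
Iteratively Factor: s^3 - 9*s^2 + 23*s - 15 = (s - 3)*(s^2 - 6*s + 5) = (s - 3)*(s - 1)*(s - 5)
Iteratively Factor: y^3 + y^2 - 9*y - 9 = (y + 3)*(y^2 - 2*y - 3) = (y - 3)*(y + 3)*(y + 1)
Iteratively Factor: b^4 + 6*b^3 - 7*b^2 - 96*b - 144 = (b + 4)*(b^3 + 2*b^2 - 15*b - 36) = (b + 3)*(b + 4)*(b^2 - b - 12) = (b - 4)*(b + 3)*(b + 4)*(b + 3)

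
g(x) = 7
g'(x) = 0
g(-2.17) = 7.00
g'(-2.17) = 0.00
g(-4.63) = 7.00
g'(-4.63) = 0.00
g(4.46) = 7.00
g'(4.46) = 0.00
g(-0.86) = 7.00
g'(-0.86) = 0.00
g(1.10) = 7.00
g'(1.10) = 0.00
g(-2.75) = 7.00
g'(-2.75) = 0.00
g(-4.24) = 7.00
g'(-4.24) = 0.00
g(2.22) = 7.00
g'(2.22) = 0.00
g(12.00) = 7.00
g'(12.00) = 0.00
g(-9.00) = 7.00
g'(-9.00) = 0.00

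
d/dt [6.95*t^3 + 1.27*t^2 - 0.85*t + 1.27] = 20.85*t^2 + 2.54*t - 0.85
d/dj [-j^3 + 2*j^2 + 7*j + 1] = -3*j^2 + 4*j + 7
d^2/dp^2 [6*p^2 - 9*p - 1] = 12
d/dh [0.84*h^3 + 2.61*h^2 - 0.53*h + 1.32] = 2.52*h^2 + 5.22*h - 0.53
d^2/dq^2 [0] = 0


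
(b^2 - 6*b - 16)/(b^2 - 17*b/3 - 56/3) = 3*(b + 2)/(3*b + 7)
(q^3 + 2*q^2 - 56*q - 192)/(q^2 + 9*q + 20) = (q^2 - 2*q - 48)/(q + 5)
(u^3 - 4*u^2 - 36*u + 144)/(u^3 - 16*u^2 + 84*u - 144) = (u + 6)/(u - 6)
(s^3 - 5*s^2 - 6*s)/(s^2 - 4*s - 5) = s*(s - 6)/(s - 5)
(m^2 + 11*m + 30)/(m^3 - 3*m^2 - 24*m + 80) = (m + 6)/(m^2 - 8*m + 16)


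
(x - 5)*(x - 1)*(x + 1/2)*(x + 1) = x^4 - 9*x^3/2 - 7*x^2/2 + 9*x/2 + 5/2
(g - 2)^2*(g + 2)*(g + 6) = g^4 + 4*g^3 - 16*g^2 - 16*g + 48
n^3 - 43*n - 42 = (n - 7)*(n + 1)*(n + 6)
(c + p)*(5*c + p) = 5*c^2 + 6*c*p + p^2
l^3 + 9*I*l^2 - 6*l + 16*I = (l - I)*(l + 2*I)*(l + 8*I)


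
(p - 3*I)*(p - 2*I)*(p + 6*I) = p^3 + I*p^2 + 24*p - 36*I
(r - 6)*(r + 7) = r^2 + r - 42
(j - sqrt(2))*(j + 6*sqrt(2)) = j^2 + 5*sqrt(2)*j - 12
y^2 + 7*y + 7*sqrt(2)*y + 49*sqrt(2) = (y + 7)*(y + 7*sqrt(2))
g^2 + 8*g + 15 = (g + 3)*(g + 5)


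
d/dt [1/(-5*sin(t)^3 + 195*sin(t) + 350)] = 3*(sin(t)^2 - 13)*cos(t)/(5*(-sin(t)^3 + 39*sin(t) + 70)^2)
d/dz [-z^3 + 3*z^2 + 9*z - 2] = -3*z^2 + 6*z + 9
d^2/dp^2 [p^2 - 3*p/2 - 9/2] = 2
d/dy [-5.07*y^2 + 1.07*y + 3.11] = 1.07 - 10.14*y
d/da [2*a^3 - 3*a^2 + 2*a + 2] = 6*a^2 - 6*a + 2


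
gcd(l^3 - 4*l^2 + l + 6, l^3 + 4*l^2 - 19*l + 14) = l - 2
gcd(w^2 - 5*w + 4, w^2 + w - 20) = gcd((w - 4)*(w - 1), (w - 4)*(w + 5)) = w - 4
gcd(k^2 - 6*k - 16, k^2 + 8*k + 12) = k + 2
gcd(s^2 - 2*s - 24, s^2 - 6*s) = s - 6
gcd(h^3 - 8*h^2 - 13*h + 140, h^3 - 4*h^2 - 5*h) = h - 5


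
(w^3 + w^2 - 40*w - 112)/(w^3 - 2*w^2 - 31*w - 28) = (w + 4)/(w + 1)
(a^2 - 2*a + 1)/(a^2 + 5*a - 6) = (a - 1)/(a + 6)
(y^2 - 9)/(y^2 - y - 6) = (y + 3)/(y + 2)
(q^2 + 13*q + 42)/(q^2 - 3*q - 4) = (q^2 + 13*q + 42)/(q^2 - 3*q - 4)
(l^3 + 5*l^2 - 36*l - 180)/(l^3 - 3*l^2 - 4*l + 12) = (l^3 + 5*l^2 - 36*l - 180)/(l^3 - 3*l^2 - 4*l + 12)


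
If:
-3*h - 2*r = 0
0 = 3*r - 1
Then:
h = -2/9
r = 1/3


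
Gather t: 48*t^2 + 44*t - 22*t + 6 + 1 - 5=48*t^2 + 22*t + 2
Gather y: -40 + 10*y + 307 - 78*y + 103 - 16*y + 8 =378 - 84*y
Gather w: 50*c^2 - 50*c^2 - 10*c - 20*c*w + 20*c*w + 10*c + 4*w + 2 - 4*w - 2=0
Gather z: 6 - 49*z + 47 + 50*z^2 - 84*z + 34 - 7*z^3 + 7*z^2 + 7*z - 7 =-7*z^3 + 57*z^2 - 126*z + 80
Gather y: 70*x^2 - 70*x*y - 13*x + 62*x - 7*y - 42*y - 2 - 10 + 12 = 70*x^2 + 49*x + y*(-70*x - 49)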